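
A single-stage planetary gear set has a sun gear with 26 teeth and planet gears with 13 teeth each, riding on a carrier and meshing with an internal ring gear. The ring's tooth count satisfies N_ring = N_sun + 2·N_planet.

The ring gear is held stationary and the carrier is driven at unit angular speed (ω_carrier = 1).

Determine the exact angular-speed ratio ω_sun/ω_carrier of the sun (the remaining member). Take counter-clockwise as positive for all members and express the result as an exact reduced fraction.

3

N_ring = 26 + 2·13 = 52
26(ω_s−ω_c) = −52(ω_r−ω_c),  ω_r=0, ω_c=1
ω_s = 1 − (52/26)(0−1) = 3
ω_s/ω_c = 3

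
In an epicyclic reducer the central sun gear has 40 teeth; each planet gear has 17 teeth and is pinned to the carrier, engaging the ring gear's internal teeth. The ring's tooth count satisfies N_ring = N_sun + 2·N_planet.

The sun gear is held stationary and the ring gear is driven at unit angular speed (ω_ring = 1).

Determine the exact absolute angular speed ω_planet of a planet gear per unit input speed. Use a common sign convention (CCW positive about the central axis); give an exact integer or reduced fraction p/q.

N_ring = 40 + 2·17 = 74
40(ω_s−ω_c) = −74(ω_r−ω_c),  ω_s=0, ω_r=1
40(0−ω_c) = −74(1−ω_c)  ⇒  114ω_c = 74  ⇒  ω_c = 37/57
sun–planet: 40·(0−37/57) = −17·(ω_p−ω_c)  ⇒  ω_p−ω_c = −(40/17)·(-37/57) = 1480/969
ω_p = 37/57 + 1480/969 = 37/17

37/17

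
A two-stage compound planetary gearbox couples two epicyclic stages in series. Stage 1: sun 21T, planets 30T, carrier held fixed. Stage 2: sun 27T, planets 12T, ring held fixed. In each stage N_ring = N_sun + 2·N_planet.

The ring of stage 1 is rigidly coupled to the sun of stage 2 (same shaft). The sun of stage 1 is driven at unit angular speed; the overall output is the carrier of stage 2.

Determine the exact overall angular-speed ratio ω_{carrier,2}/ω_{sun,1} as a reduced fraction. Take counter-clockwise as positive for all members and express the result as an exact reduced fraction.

Stage 1: N_ring = 21 + 2·30 = 81
Stage 1: 21(ω_s−ω_c) = −81(ω_r−ω_c),  ω_c=0, ω_s=1
Stage 1: ω_r = 0 − (21/81)(1−0) = -7/27
  ⇒ ω_r¹/ω_s¹ = -7/27
Stage 2: N_ring = 27 + 2·12 = 51
Stage 2: 27(ω_s−ω_c) = −51(ω_r−ω_c),  ω_r=0, ω_s=1
Stage 2: 27(1−ω_c) = −51(0−ω_c)  ⇒  78ω_c = 27  ⇒  ω_c = 9/26
  ⇒ ω_c²/ω_s² = 9/26
Coupling ω_s² = ω_r¹ ⇒ overall = -7/27 × 9/26 = -7/78

-7/78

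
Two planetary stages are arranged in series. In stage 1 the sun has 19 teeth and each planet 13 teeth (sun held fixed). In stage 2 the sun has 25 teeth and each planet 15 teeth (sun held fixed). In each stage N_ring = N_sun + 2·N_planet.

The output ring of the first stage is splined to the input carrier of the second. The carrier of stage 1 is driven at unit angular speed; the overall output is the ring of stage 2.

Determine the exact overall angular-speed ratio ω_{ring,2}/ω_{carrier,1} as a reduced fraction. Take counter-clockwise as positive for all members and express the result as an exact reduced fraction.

1024/495

Stage 1: N_ring = 19 + 2·13 = 45
Stage 1: 19(ω_s−ω_c) = −45(ω_r−ω_c),  ω_s=0, ω_c=1
Stage 1: ω_r = 1 − (19/45)(0−1) = 64/45
  ⇒ ω_r¹/ω_c¹ = 64/45
Stage 2: N_ring = 25 + 2·15 = 55
Stage 2: 25(ω_s−ω_c) = −55(ω_r−ω_c),  ω_s=0, ω_c=1
Stage 2: ω_r = 1 − (25/55)(0−1) = 16/11
  ⇒ ω_r²/ω_c² = 16/11
Coupling ω_c² = ω_r¹ ⇒ overall = 64/45 × 16/11 = 1024/495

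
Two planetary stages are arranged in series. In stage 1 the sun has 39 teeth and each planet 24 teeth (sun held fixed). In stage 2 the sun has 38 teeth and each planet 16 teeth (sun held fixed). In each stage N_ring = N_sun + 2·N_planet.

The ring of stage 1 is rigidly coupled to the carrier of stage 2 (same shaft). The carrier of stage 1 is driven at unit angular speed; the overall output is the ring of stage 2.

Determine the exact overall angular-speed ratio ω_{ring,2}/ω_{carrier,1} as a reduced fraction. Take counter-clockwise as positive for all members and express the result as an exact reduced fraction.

Stage 1: N_ring = 39 + 2·24 = 87
Stage 1: 39(ω_s−ω_c) = −87(ω_r−ω_c),  ω_s=0, ω_c=1
Stage 1: ω_r = 1 − (39/87)(0−1) = 42/29
  ⇒ ω_r¹/ω_c¹ = 42/29
Stage 2: N_ring = 38 + 2·16 = 70
Stage 2: 38(ω_s−ω_c) = −70(ω_r−ω_c),  ω_s=0, ω_c=1
Stage 2: ω_r = 1 − (38/70)(0−1) = 54/35
  ⇒ ω_r²/ω_c² = 54/35
Coupling ω_c² = ω_r¹ ⇒ overall = 42/29 × 54/35 = 324/145

324/145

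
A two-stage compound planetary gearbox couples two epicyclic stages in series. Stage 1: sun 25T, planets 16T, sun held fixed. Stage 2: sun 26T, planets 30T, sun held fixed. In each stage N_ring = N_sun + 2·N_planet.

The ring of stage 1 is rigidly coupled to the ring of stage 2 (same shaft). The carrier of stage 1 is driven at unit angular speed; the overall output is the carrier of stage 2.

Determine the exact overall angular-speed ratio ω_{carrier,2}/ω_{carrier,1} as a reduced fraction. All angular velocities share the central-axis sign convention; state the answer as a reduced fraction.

Stage 1: N_ring = 25 + 2·16 = 57
Stage 1: 25(ω_s−ω_c) = −57(ω_r−ω_c),  ω_s=0, ω_c=1
Stage 1: ω_r = 1 − (25/57)(0−1) = 82/57
  ⇒ ω_r¹/ω_c¹ = 82/57
Stage 2: N_ring = 26 + 2·30 = 86
Stage 2: 26(ω_s−ω_c) = −86(ω_r−ω_c),  ω_s=0, ω_r=1
Stage 2: 26(0−ω_c) = −86(1−ω_c)  ⇒  112ω_c = 86  ⇒  ω_c = 43/56
  ⇒ ω_c²/ω_r² = 43/56
Coupling ω_r² = ω_r¹ ⇒ overall = 82/57 × 43/56 = 1763/1596

1763/1596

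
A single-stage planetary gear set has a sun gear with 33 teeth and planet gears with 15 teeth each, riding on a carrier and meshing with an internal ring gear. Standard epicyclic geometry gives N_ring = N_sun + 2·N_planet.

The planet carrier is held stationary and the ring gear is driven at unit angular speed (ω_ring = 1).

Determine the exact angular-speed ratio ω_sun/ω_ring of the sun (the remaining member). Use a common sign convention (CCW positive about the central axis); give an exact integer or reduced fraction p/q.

N_ring = 33 + 2·15 = 63
33(ω_s−ω_c) = −63(ω_r−ω_c),  ω_c=0, ω_r=1
ω_s = 0 − (63/33)(1−0) = -21/11
ω_s/ω_r = -21/11

-21/11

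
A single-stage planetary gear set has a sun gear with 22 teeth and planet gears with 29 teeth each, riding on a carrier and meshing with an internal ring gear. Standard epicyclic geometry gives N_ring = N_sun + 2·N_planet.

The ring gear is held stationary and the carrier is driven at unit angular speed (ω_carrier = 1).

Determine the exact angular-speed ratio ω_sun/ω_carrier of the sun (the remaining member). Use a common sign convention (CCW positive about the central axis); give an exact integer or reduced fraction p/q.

51/11

N_ring = 22 + 2·29 = 80
22(ω_s−ω_c) = −80(ω_r−ω_c),  ω_r=0, ω_c=1
ω_s = 1 − (80/22)(0−1) = 51/11
ω_s/ω_c = 51/11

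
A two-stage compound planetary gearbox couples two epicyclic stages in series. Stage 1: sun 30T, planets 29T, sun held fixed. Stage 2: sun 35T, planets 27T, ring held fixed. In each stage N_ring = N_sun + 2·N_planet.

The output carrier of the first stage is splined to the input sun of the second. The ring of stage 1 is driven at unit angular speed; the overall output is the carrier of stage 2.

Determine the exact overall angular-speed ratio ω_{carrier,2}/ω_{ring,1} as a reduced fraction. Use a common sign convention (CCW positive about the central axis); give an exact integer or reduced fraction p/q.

385/1829

Stage 1: N_ring = 30 + 2·29 = 88
Stage 1: 30(ω_s−ω_c) = −88(ω_r−ω_c),  ω_s=0, ω_r=1
Stage 1: 30(0−ω_c) = −88(1−ω_c)  ⇒  118ω_c = 88  ⇒  ω_c = 44/59
  ⇒ ω_c¹/ω_r¹ = 44/59
Stage 2: N_ring = 35 + 2·27 = 89
Stage 2: 35(ω_s−ω_c) = −89(ω_r−ω_c),  ω_r=0, ω_s=1
Stage 2: 35(1−ω_c) = −89(0−ω_c)  ⇒  124ω_c = 35  ⇒  ω_c = 35/124
  ⇒ ω_c²/ω_s² = 35/124
Coupling ω_s² = ω_c¹ ⇒ overall = 44/59 × 35/124 = 385/1829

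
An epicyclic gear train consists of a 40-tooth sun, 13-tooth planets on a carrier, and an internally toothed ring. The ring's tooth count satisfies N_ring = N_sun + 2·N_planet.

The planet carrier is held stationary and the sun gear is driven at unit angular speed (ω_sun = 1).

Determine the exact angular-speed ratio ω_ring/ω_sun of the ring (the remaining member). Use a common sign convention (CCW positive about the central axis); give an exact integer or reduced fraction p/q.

N_ring = 40 + 2·13 = 66
40(ω_s−ω_c) = −66(ω_r−ω_c),  ω_c=0, ω_s=1
ω_r = 0 − (40/66)(1−0) = -20/33
ω_r/ω_s = -20/33

-20/33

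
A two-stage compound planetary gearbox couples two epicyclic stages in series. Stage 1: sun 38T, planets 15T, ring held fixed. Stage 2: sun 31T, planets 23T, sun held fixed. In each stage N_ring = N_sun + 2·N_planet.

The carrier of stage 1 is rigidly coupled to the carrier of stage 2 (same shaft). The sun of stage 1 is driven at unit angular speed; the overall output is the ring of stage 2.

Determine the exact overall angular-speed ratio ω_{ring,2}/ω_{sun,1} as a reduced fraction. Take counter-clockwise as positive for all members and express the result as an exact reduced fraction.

2052/4081

Stage 1: N_ring = 38 + 2·15 = 68
Stage 1: 38(ω_s−ω_c) = −68(ω_r−ω_c),  ω_r=0, ω_s=1
Stage 1: 38(1−ω_c) = −68(0−ω_c)  ⇒  106ω_c = 38  ⇒  ω_c = 19/53
  ⇒ ω_c¹/ω_s¹ = 19/53
Stage 2: N_ring = 31 + 2·23 = 77
Stage 2: 31(ω_s−ω_c) = −77(ω_r−ω_c),  ω_s=0, ω_c=1
Stage 2: ω_r = 1 − (31/77)(0−1) = 108/77
  ⇒ ω_r²/ω_c² = 108/77
Coupling ω_c² = ω_c¹ ⇒ overall = 19/53 × 108/77 = 2052/4081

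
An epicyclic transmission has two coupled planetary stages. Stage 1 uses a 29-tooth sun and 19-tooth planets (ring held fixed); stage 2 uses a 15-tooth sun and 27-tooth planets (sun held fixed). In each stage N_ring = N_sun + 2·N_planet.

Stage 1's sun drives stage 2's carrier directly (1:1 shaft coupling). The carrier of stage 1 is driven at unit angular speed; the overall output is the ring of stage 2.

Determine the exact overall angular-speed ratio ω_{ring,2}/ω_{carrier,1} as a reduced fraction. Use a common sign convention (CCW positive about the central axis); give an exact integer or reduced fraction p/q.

Stage 1: N_ring = 29 + 2·19 = 67
Stage 1: 29(ω_s−ω_c) = −67(ω_r−ω_c),  ω_r=0, ω_c=1
Stage 1: ω_s = 1 − (67/29)(0−1) = 96/29
  ⇒ ω_s¹/ω_c¹ = 96/29
Stage 2: N_ring = 15 + 2·27 = 69
Stage 2: 15(ω_s−ω_c) = −69(ω_r−ω_c),  ω_s=0, ω_c=1
Stage 2: ω_r = 1 − (15/69)(0−1) = 28/23
  ⇒ ω_r²/ω_c² = 28/23
Coupling ω_c² = ω_s¹ ⇒ overall = 96/29 × 28/23 = 2688/667

2688/667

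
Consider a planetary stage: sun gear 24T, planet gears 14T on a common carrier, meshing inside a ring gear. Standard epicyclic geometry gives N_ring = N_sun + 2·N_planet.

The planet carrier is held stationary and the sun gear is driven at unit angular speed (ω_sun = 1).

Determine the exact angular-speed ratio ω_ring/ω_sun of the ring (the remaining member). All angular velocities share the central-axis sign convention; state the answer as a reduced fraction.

-6/13

N_ring = 24 + 2·14 = 52
24(ω_s−ω_c) = −52(ω_r−ω_c),  ω_c=0, ω_s=1
ω_r = 0 − (24/52)(1−0) = -6/13
ω_r/ω_s = -6/13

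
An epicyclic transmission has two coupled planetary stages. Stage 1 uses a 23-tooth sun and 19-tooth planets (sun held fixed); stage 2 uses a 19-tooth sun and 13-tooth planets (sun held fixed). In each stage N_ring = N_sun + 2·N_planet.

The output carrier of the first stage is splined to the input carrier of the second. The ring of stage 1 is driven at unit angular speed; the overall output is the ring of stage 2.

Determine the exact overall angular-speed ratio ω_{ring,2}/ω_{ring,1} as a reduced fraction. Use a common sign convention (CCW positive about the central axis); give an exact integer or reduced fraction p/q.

Stage 1: N_ring = 23 + 2·19 = 61
Stage 1: 23(ω_s−ω_c) = −61(ω_r−ω_c),  ω_s=0, ω_r=1
Stage 1: 23(0−ω_c) = −61(1−ω_c)  ⇒  84ω_c = 61  ⇒  ω_c = 61/84
  ⇒ ω_c¹/ω_r¹ = 61/84
Stage 2: N_ring = 19 + 2·13 = 45
Stage 2: 19(ω_s−ω_c) = −45(ω_r−ω_c),  ω_s=0, ω_c=1
Stage 2: ω_r = 1 − (19/45)(0−1) = 64/45
  ⇒ ω_r²/ω_c² = 64/45
Coupling ω_c² = ω_c¹ ⇒ overall = 61/84 × 64/45 = 976/945

976/945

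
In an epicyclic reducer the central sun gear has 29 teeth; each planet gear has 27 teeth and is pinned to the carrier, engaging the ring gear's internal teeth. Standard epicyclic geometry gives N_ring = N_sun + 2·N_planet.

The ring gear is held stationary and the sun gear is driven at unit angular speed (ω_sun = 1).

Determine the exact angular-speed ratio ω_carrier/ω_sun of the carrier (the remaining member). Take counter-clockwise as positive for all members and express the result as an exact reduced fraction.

29/112

N_ring = 29 + 2·27 = 83
29(ω_s−ω_c) = −83(ω_r−ω_c),  ω_r=0, ω_s=1
29(1−ω_c) = −83(0−ω_c)  ⇒  112ω_c = 29  ⇒  ω_c = 29/112
ω_c/ω_s = 29/112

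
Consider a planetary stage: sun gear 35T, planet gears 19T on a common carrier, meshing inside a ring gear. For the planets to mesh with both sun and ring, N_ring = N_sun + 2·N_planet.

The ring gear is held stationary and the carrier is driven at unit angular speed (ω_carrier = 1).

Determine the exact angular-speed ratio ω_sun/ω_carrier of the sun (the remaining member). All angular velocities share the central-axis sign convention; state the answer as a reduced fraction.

N_ring = 35 + 2·19 = 73
35(ω_s−ω_c) = −73(ω_r−ω_c),  ω_r=0, ω_c=1
ω_s = 1 − (73/35)(0−1) = 108/35
ω_s/ω_c = 108/35

108/35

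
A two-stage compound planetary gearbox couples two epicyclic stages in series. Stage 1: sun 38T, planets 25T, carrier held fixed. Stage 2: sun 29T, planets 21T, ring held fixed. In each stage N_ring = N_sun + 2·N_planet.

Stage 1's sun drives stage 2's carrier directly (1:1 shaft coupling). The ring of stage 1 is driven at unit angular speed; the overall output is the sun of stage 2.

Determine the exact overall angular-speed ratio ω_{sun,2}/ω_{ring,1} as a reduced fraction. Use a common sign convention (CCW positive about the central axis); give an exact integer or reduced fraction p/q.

-4400/551

Stage 1: N_ring = 38 + 2·25 = 88
Stage 1: 38(ω_s−ω_c) = −88(ω_r−ω_c),  ω_c=0, ω_r=1
Stage 1: ω_s = 0 − (88/38)(1−0) = -44/19
  ⇒ ω_s¹/ω_r¹ = -44/19
Stage 2: N_ring = 29 + 2·21 = 71
Stage 2: 29(ω_s−ω_c) = −71(ω_r−ω_c),  ω_r=0, ω_c=1
Stage 2: ω_s = 1 − (71/29)(0−1) = 100/29
  ⇒ ω_s²/ω_c² = 100/29
Coupling ω_c² = ω_s¹ ⇒ overall = -44/19 × 100/29 = -4400/551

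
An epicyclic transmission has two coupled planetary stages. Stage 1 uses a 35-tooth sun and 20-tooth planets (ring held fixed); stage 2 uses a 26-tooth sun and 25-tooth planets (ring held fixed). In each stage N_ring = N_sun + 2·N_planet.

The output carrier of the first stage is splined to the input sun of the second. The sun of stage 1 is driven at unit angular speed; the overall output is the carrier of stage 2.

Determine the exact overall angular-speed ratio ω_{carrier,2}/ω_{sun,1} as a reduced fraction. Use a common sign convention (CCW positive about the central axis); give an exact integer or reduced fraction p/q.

91/1122

Stage 1: N_ring = 35 + 2·20 = 75
Stage 1: 35(ω_s−ω_c) = −75(ω_r−ω_c),  ω_r=0, ω_s=1
Stage 1: 35(1−ω_c) = −75(0−ω_c)  ⇒  110ω_c = 35  ⇒  ω_c = 7/22
  ⇒ ω_c¹/ω_s¹ = 7/22
Stage 2: N_ring = 26 + 2·25 = 76
Stage 2: 26(ω_s−ω_c) = −76(ω_r−ω_c),  ω_r=0, ω_s=1
Stage 2: 26(1−ω_c) = −76(0−ω_c)  ⇒  102ω_c = 26  ⇒  ω_c = 13/51
  ⇒ ω_c²/ω_s² = 13/51
Coupling ω_s² = ω_c¹ ⇒ overall = 7/22 × 13/51 = 91/1122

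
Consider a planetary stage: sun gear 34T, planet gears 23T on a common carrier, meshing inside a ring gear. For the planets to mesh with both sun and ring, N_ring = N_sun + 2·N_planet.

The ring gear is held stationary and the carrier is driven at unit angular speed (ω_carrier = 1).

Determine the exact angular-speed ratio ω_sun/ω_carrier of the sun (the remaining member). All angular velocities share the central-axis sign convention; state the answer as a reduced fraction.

57/17

N_ring = 34 + 2·23 = 80
34(ω_s−ω_c) = −80(ω_r−ω_c),  ω_r=0, ω_c=1
ω_s = 1 − (80/34)(0−1) = 57/17
ω_s/ω_c = 57/17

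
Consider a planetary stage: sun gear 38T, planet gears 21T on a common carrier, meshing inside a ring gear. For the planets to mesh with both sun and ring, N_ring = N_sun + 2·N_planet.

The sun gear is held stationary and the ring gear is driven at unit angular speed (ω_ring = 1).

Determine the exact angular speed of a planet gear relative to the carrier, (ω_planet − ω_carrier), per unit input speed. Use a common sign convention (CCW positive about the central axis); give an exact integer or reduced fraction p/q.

1520/1239

N_ring = 38 + 2·21 = 80
38(ω_s−ω_c) = −80(ω_r−ω_c),  ω_s=0, ω_r=1
38(0−ω_c) = −80(1−ω_c)  ⇒  118ω_c = 80  ⇒  ω_c = 40/59
sun–planet: 38·(0−40/59) = −21·(ω_p−ω_c)  ⇒  ω_p−ω_c = −(38/21)·(-40/59) = 1520/1239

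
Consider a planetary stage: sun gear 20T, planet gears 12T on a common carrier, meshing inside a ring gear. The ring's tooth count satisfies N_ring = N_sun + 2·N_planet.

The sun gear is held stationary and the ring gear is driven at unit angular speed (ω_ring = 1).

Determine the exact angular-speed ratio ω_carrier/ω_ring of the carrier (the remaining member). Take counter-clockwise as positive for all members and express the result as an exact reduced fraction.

N_ring = 20 + 2·12 = 44
20(ω_s−ω_c) = −44(ω_r−ω_c),  ω_s=0, ω_r=1
20(0−ω_c) = −44(1−ω_c)  ⇒  64ω_c = 44  ⇒  ω_c = 11/16
ω_c/ω_r = 11/16

11/16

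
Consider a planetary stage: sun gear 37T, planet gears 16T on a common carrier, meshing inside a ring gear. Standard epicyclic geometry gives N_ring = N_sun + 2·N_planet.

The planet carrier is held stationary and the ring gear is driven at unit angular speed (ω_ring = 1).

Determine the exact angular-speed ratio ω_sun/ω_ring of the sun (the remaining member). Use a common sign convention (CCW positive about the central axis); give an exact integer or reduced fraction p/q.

-69/37

N_ring = 37 + 2·16 = 69
37(ω_s−ω_c) = −69(ω_r−ω_c),  ω_c=0, ω_r=1
ω_s = 0 − (69/37)(1−0) = -69/37
ω_s/ω_r = -69/37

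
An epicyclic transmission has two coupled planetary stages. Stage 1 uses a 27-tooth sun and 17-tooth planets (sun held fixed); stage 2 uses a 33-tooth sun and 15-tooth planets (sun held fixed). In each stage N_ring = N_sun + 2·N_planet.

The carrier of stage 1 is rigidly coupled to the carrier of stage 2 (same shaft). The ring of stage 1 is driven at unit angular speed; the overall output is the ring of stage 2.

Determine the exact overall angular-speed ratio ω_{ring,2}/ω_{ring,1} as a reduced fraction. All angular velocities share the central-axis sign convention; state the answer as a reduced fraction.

Stage 1: N_ring = 27 + 2·17 = 61
Stage 1: 27(ω_s−ω_c) = −61(ω_r−ω_c),  ω_s=0, ω_r=1
Stage 1: 27(0−ω_c) = −61(1−ω_c)  ⇒  88ω_c = 61  ⇒  ω_c = 61/88
  ⇒ ω_c¹/ω_r¹ = 61/88
Stage 2: N_ring = 33 + 2·15 = 63
Stage 2: 33(ω_s−ω_c) = −63(ω_r−ω_c),  ω_s=0, ω_c=1
Stage 2: ω_r = 1 − (33/63)(0−1) = 32/21
  ⇒ ω_r²/ω_c² = 32/21
Coupling ω_c² = ω_c¹ ⇒ overall = 61/88 × 32/21 = 244/231

244/231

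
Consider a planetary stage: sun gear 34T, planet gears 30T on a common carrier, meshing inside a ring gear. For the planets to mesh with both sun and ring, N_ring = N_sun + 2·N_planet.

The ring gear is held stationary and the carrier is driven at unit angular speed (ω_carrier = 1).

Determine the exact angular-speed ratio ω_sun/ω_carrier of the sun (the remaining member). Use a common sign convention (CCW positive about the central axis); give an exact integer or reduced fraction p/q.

N_ring = 34 + 2·30 = 94
34(ω_s−ω_c) = −94(ω_r−ω_c),  ω_r=0, ω_c=1
ω_s = 1 − (94/34)(0−1) = 64/17
ω_s/ω_c = 64/17

64/17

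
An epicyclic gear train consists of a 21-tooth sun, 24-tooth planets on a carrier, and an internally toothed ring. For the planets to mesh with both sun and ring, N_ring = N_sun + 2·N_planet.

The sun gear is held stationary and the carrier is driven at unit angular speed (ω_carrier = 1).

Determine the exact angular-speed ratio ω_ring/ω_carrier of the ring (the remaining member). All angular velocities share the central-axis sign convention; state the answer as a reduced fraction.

N_ring = 21 + 2·24 = 69
21(ω_s−ω_c) = −69(ω_r−ω_c),  ω_s=0, ω_c=1
ω_r = 1 − (21/69)(0−1) = 30/23
ω_r/ω_c = 30/23

30/23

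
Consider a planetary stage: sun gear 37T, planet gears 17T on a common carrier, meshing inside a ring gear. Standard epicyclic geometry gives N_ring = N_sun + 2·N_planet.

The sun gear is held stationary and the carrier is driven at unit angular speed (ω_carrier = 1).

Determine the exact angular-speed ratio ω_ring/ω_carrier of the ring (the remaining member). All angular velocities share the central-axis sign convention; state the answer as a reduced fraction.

N_ring = 37 + 2·17 = 71
37(ω_s−ω_c) = −71(ω_r−ω_c),  ω_s=0, ω_c=1
ω_r = 1 − (37/71)(0−1) = 108/71
ω_r/ω_c = 108/71

108/71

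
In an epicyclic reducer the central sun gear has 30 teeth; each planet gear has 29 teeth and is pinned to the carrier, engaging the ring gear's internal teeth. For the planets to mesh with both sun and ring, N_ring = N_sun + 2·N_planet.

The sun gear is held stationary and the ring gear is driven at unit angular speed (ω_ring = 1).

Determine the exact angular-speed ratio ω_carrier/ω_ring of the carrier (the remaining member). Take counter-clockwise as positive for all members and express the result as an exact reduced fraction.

N_ring = 30 + 2·29 = 88
30(ω_s−ω_c) = −88(ω_r−ω_c),  ω_s=0, ω_r=1
30(0−ω_c) = −88(1−ω_c)  ⇒  118ω_c = 88  ⇒  ω_c = 44/59
ω_c/ω_r = 44/59

44/59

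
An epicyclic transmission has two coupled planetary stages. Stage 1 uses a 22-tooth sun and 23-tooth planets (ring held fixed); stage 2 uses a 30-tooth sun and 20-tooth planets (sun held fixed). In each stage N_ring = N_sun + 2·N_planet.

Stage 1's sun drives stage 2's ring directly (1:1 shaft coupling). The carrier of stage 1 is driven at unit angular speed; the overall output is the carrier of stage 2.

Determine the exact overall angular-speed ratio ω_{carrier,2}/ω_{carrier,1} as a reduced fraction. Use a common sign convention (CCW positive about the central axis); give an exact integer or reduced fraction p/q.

63/22

Stage 1: N_ring = 22 + 2·23 = 68
Stage 1: 22(ω_s−ω_c) = −68(ω_r−ω_c),  ω_r=0, ω_c=1
Stage 1: ω_s = 1 − (68/22)(0−1) = 45/11
  ⇒ ω_s¹/ω_c¹ = 45/11
Stage 2: N_ring = 30 + 2·20 = 70
Stage 2: 30(ω_s−ω_c) = −70(ω_r−ω_c),  ω_s=0, ω_r=1
Stage 2: 30(0−ω_c) = −70(1−ω_c)  ⇒  100ω_c = 70  ⇒  ω_c = 7/10
  ⇒ ω_c²/ω_r² = 7/10
Coupling ω_r² = ω_s¹ ⇒ overall = 45/11 × 7/10 = 63/22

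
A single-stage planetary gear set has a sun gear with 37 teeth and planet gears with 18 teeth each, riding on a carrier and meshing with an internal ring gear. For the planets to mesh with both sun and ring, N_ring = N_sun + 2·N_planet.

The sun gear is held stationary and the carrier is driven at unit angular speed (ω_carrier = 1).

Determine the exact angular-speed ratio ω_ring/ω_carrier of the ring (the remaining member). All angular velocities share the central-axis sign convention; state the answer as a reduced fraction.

110/73

N_ring = 37 + 2·18 = 73
37(ω_s−ω_c) = −73(ω_r−ω_c),  ω_s=0, ω_c=1
ω_r = 1 − (37/73)(0−1) = 110/73
ω_r/ω_c = 110/73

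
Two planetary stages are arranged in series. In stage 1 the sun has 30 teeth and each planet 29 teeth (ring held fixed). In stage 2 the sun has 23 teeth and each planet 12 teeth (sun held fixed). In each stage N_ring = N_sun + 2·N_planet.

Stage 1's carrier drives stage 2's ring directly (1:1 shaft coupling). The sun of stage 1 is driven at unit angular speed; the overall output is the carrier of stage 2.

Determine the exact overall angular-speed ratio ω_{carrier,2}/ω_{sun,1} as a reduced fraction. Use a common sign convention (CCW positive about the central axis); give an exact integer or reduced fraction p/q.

141/826

Stage 1: N_ring = 30 + 2·29 = 88
Stage 1: 30(ω_s−ω_c) = −88(ω_r−ω_c),  ω_r=0, ω_s=1
Stage 1: 30(1−ω_c) = −88(0−ω_c)  ⇒  118ω_c = 30  ⇒  ω_c = 15/59
  ⇒ ω_c¹/ω_s¹ = 15/59
Stage 2: N_ring = 23 + 2·12 = 47
Stage 2: 23(ω_s−ω_c) = −47(ω_r−ω_c),  ω_s=0, ω_r=1
Stage 2: 23(0−ω_c) = −47(1−ω_c)  ⇒  70ω_c = 47  ⇒  ω_c = 47/70
  ⇒ ω_c²/ω_r² = 47/70
Coupling ω_r² = ω_c¹ ⇒ overall = 15/59 × 47/70 = 141/826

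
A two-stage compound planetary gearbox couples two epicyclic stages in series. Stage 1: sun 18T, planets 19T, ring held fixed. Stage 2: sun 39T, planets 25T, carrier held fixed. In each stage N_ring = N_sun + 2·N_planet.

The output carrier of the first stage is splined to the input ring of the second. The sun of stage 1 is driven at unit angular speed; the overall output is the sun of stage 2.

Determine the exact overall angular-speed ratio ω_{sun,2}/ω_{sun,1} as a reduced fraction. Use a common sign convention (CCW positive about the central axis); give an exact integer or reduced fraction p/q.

-267/481

Stage 1: N_ring = 18 + 2·19 = 56
Stage 1: 18(ω_s−ω_c) = −56(ω_r−ω_c),  ω_r=0, ω_s=1
Stage 1: 18(1−ω_c) = −56(0−ω_c)  ⇒  74ω_c = 18  ⇒  ω_c = 9/37
  ⇒ ω_c¹/ω_s¹ = 9/37
Stage 2: N_ring = 39 + 2·25 = 89
Stage 2: 39(ω_s−ω_c) = −89(ω_r−ω_c),  ω_c=0, ω_r=1
Stage 2: ω_s = 0 − (89/39)(1−0) = -89/39
  ⇒ ω_s²/ω_r² = -89/39
Coupling ω_r² = ω_c¹ ⇒ overall = 9/37 × -89/39 = -267/481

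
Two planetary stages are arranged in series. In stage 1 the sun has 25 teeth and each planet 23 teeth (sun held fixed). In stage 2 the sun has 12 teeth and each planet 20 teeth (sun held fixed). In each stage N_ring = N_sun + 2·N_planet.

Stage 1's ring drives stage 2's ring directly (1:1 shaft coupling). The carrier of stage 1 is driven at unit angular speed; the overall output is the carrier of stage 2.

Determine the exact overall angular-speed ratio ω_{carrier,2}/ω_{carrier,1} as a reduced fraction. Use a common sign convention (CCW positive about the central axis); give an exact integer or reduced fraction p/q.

78/71

Stage 1: N_ring = 25 + 2·23 = 71
Stage 1: 25(ω_s−ω_c) = −71(ω_r−ω_c),  ω_s=0, ω_c=1
Stage 1: ω_r = 1 − (25/71)(0−1) = 96/71
  ⇒ ω_r¹/ω_c¹ = 96/71
Stage 2: N_ring = 12 + 2·20 = 52
Stage 2: 12(ω_s−ω_c) = −52(ω_r−ω_c),  ω_s=0, ω_r=1
Stage 2: 12(0−ω_c) = −52(1−ω_c)  ⇒  64ω_c = 52  ⇒  ω_c = 13/16
  ⇒ ω_c²/ω_r² = 13/16
Coupling ω_r² = ω_r¹ ⇒ overall = 96/71 × 13/16 = 78/71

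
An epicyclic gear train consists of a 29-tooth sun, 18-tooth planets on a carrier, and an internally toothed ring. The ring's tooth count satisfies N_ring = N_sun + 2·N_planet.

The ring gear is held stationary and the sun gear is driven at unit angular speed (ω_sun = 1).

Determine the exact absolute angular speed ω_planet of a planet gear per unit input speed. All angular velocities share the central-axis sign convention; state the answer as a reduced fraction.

N_ring = 29 + 2·18 = 65
29(ω_s−ω_c) = −65(ω_r−ω_c),  ω_r=0, ω_s=1
29(1−ω_c) = −65(0−ω_c)  ⇒  94ω_c = 29  ⇒  ω_c = 29/94
sun–planet: 29·(1−29/94) = −18·(ω_p−ω_c)  ⇒  ω_p−ω_c = −(29/18)·(65/94) = -1885/1692
ω_p = 29/94 − 1885/1692 = -29/36

-29/36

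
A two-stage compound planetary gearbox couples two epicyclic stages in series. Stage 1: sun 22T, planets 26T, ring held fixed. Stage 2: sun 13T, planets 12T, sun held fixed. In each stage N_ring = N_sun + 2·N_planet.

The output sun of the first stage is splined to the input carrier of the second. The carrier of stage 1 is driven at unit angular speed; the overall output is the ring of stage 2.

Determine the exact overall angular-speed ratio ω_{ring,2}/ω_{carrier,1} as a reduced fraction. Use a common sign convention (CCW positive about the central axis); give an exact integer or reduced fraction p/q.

2400/407

Stage 1: N_ring = 22 + 2·26 = 74
Stage 1: 22(ω_s−ω_c) = −74(ω_r−ω_c),  ω_r=0, ω_c=1
Stage 1: ω_s = 1 − (74/22)(0−1) = 48/11
  ⇒ ω_s¹/ω_c¹ = 48/11
Stage 2: N_ring = 13 + 2·12 = 37
Stage 2: 13(ω_s−ω_c) = −37(ω_r−ω_c),  ω_s=0, ω_c=1
Stage 2: ω_r = 1 − (13/37)(0−1) = 50/37
  ⇒ ω_r²/ω_c² = 50/37
Coupling ω_c² = ω_s¹ ⇒ overall = 48/11 × 50/37 = 2400/407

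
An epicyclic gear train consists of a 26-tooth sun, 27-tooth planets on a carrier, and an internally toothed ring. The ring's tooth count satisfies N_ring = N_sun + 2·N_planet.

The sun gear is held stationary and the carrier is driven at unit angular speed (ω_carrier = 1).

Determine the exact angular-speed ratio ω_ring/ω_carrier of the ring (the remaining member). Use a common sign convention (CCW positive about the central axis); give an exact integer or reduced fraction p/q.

N_ring = 26 + 2·27 = 80
26(ω_s−ω_c) = −80(ω_r−ω_c),  ω_s=0, ω_c=1
ω_r = 1 − (26/80)(0−1) = 53/40
ω_r/ω_c = 53/40

53/40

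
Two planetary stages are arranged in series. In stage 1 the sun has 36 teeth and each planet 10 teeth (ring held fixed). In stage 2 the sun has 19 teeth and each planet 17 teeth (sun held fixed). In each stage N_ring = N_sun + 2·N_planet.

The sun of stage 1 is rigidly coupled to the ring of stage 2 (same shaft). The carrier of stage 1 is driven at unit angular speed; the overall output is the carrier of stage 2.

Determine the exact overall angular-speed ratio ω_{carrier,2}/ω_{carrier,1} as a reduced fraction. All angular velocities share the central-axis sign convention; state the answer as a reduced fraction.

Stage 1: N_ring = 36 + 2·10 = 56
Stage 1: 36(ω_s−ω_c) = −56(ω_r−ω_c),  ω_r=0, ω_c=1
Stage 1: ω_s = 1 − (56/36)(0−1) = 23/9
  ⇒ ω_s¹/ω_c¹ = 23/9
Stage 2: N_ring = 19 + 2·17 = 53
Stage 2: 19(ω_s−ω_c) = −53(ω_r−ω_c),  ω_s=0, ω_r=1
Stage 2: 19(0−ω_c) = −53(1−ω_c)  ⇒  72ω_c = 53  ⇒  ω_c = 53/72
  ⇒ ω_c²/ω_r² = 53/72
Coupling ω_r² = ω_s¹ ⇒ overall = 23/9 × 53/72 = 1219/648

1219/648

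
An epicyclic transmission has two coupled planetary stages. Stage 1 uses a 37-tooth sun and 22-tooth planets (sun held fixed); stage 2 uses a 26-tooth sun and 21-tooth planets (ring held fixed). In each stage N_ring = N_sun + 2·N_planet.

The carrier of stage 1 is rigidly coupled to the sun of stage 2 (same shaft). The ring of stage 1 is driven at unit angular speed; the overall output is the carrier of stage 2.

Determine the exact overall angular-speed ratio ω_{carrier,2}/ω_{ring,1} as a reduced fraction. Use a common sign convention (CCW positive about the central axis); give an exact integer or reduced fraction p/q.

1053/5546

Stage 1: N_ring = 37 + 2·22 = 81
Stage 1: 37(ω_s−ω_c) = −81(ω_r−ω_c),  ω_s=0, ω_r=1
Stage 1: 37(0−ω_c) = −81(1−ω_c)  ⇒  118ω_c = 81  ⇒  ω_c = 81/118
  ⇒ ω_c¹/ω_r¹ = 81/118
Stage 2: N_ring = 26 + 2·21 = 68
Stage 2: 26(ω_s−ω_c) = −68(ω_r−ω_c),  ω_r=0, ω_s=1
Stage 2: 26(1−ω_c) = −68(0−ω_c)  ⇒  94ω_c = 26  ⇒  ω_c = 13/47
  ⇒ ω_c²/ω_s² = 13/47
Coupling ω_s² = ω_c¹ ⇒ overall = 81/118 × 13/47 = 1053/5546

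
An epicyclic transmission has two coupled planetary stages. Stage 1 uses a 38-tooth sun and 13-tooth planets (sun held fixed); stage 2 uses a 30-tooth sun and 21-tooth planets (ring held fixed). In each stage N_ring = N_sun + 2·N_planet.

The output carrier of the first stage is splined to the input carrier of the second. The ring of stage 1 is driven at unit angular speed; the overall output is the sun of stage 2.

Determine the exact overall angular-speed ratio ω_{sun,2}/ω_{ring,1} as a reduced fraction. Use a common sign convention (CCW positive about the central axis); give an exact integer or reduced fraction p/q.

Stage 1: N_ring = 38 + 2·13 = 64
Stage 1: 38(ω_s−ω_c) = −64(ω_r−ω_c),  ω_s=0, ω_r=1
Stage 1: 38(0−ω_c) = −64(1−ω_c)  ⇒  102ω_c = 64  ⇒  ω_c = 32/51
  ⇒ ω_c¹/ω_r¹ = 32/51
Stage 2: N_ring = 30 + 2·21 = 72
Stage 2: 30(ω_s−ω_c) = −72(ω_r−ω_c),  ω_r=0, ω_c=1
Stage 2: ω_s = 1 − (72/30)(0−1) = 17/5
  ⇒ ω_s²/ω_c² = 17/5
Coupling ω_c² = ω_c¹ ⇒ overall = 32/51 × 17/5 = 32/15

32/15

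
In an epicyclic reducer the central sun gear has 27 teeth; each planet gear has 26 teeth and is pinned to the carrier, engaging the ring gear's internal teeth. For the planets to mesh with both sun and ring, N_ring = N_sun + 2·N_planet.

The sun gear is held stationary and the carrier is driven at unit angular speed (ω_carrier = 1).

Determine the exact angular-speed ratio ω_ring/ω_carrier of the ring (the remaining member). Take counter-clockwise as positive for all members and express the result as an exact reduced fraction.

N_ring = 27 + 2·26 = 79
27(ω_s−ω_c) = −79(ω_r−ω_c),  ω_s=0, ω_c=1
ω_r = 1 − (27/79)(0−1) = 106/79
ω_r/ω_c = 106/79

106/79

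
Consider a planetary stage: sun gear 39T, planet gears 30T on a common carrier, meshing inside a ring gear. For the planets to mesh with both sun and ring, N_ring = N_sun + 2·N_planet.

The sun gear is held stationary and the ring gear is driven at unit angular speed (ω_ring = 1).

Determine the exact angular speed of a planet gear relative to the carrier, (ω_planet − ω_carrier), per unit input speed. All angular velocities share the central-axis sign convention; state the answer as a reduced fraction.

429/460

N_ring = 39 + 2·30 = 99
39(ω_s−ω_c) = −99(ω_r−ω_c),  ω_s=0, ω_r=1
39(0−ω_c) = −99(1−ω_c)  ⇒  138ω_c = 99  ⇒  ω_c = 33/46
sun–planet: 39·(0−33/46) = −30·(ω_p−ω_c)  ⇒  ω_p−ω_c = −(39/30)·(-33/46) = 429/460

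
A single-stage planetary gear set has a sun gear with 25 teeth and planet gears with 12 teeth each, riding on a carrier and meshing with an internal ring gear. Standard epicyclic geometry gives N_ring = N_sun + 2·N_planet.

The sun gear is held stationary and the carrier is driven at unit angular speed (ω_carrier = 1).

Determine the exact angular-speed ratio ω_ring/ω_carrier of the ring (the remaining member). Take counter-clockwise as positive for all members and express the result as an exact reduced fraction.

74/49

N_ring = 25 + 2·12 = 49
25(ω_s−ω_c) = −49(ω_r−ω_c),  ω_s=0, ω_c=1
ω_r = 1 − (25/49)(0−1) = 74/49
ω_r/ω_c = 74/49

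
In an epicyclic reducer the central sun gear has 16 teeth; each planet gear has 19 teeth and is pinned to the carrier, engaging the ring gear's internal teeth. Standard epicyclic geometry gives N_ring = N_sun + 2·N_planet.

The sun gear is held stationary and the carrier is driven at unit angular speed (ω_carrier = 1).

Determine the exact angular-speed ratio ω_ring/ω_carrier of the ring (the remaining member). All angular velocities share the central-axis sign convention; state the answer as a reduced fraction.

35/27

N_ring = 16 + 2·19 = 54
16(ω_s−ω_c) = −54(ω_r−ω_c),  ω_s=0, ω_c=1
ω_r = 1 − (16/54)(0−1) = 35/27
ω_r/ω_c = 35/27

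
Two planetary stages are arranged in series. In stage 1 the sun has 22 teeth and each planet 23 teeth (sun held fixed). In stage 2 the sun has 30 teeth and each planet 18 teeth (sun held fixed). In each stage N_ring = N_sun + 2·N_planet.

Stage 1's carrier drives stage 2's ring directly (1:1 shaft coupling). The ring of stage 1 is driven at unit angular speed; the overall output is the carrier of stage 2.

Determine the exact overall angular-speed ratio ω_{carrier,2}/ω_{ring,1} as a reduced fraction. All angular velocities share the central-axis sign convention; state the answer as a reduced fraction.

187/360

Stage 1: N_ring = 22 + 2·23 = 68
Stage 1: 22(ω_s−ω_c) = −68(ω_r−ω_c),  ω_s=0, ω_r=1
Stage 1: 22(0−ω_c) = −68(1−ω_c)  ⇒  90ω_c = 68  ⇒  ω_c = 34/45
  ⇒ ω_c¹/ω_r¹ = 34/45
Stage 2: N_ring = 30 + 2·18 = 66
Stage 2: 30(ω_s−ω_c) = −66(ω_r−ω_c),  ω_s=0, ω_r=1
Stage 2: 30(0−ω_c) = −66(1−ω_c)  ⇒  96ω_c = 66  ⇒  ω_c = 11/16
  ⇒ ω_c²/ω_r² = 11/16
Coupling ω_r² = ω_c¹ ⇒ overall = 34/45 × 11/16 = 187/360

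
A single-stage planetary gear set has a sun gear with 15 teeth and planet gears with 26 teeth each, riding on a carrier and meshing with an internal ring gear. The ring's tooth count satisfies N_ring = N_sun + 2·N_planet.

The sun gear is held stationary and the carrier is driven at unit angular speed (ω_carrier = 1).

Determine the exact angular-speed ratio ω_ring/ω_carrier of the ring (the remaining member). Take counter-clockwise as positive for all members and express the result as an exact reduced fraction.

N_ring = 15 + 2·26 = 67
15(ω_s−ω_c) = −67(ω_r−ω_c),  ω_s=0, ω_c=1
ω_r = 1 − (15/67)(0−1) = 82/67
ω_r/ω_c = 82/67

82/67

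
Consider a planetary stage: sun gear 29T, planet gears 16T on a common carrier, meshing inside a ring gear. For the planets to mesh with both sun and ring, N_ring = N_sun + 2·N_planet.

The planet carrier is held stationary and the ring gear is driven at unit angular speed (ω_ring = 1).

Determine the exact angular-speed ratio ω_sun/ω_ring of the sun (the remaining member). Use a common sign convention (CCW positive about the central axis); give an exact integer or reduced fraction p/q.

N_ring = 29 + 2·16 = 61
29(ω_s−ω_c) = −61(ω_r−ω_c),  ω_c=0, ω_r=1
ω_s = 0 − (61/29)(1−0) = -61/29
ω_s/ω_r = -61/29

-61/29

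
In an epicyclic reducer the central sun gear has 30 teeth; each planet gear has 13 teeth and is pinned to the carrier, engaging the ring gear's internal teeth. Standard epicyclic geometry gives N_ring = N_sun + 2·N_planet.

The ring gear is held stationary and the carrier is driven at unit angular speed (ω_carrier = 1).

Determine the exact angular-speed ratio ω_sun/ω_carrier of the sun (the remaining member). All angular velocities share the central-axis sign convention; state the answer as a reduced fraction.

43/15

N_ring = 30 + 2·13 = 56
30(ω_s−ω_c) = −56(ω_r−ω_c),  ω_r=0, ω_c=1
ω_s = 1 − (56/30)(0−1) = 43/15
ω_s/ω_c = 43/15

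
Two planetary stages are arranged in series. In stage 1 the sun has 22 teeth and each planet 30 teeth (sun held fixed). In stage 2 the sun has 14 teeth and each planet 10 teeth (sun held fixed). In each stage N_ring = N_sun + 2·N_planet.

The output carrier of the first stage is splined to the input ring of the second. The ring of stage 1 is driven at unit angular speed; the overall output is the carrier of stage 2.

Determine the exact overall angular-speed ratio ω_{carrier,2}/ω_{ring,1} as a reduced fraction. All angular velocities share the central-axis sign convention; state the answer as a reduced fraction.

Stage 1: N_ring = 22 + 2·30 = 82
Stage 1: 22(ω_s−ω_c) = −82(ω_r−ω_c),  ω_s=0, ω_r=1
Stage 1: 22(0−ω_c) = −82(1−ω_c)  ⇒  104ω_c = 82  ⇒  ω_c = 41/52
  ⇒ ω_c¹/ω_r¹ = 41/52
Stage 2: N_ring = 14 + 2·10 = 34
Stage 2: 14(ω_s−ω_c) = −34(ω_r−ω_c),  ω_s=0, ω_r=1
Stage 2: 14(0−ω_c) = −34(1−ω_c)  ⇒  48ω_c = 34  ⇒  ω_c = 17/24
  ⇒ ω_c²/ω_r² = 17/24
Coupling ω_r² = ω_c¹ ⇒ overall = 41/52 × 17/24 = 697/1248

697/1248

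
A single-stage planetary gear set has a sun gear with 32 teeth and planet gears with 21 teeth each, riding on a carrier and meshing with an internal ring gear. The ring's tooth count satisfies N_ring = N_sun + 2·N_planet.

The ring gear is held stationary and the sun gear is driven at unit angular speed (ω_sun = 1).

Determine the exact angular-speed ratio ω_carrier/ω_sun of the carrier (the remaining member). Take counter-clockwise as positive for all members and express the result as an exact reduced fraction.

16/53

N_ring = 32 + 2·21 = 74
32(ω_s−ω_c) = −74(ω_r−ω_c),  ω_r=0, ω_s=1
32(1−ω_c) = −74(0−ω_c)  ⇒  106ω_c = 32  ⇒  ω_c = 16/53
ω_c/ω_s = 16/53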